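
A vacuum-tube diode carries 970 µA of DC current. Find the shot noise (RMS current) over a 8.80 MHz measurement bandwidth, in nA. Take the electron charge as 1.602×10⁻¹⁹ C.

52.3 nA

I_n = √(2qI·B)
2qI·B = 2 × 1.602×10⁻¹⁹ × 9.70×10⁻⁴ × 8.80×10⁶ = 2.73×10⁻¹⁵ A²
I_n = √(2.73×10⁻¹⁵) = 5.23×10⁻⁸ A = 52.3 nA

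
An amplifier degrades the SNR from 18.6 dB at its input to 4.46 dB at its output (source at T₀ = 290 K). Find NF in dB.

14.14 dB

NF (dB) = SNR_in(dB) − SNR_out(dB) when the source is at T₀
NF = 18.6 − 4.46 = 14.14 dB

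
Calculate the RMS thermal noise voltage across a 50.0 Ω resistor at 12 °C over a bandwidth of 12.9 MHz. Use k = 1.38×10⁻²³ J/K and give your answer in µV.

3.19 µV

T = 12 °C + 273.15 = 285.15 K
V_n = √(4kTRB)
4kTRB = 4 × 1.38×10⁻²³ × 285.15 × 5.00×10¹ × 1.29×10⁷ = 1.02×10⁻¹¹ V²
V_n = √(1.02×10⁻¹¹) = 3.19×10⁻⁶ V = 3.19 µV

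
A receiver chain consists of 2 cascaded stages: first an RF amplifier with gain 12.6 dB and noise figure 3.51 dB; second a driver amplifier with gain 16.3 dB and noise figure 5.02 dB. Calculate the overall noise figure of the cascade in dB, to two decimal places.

3.74 dB

Convert to linear (a loss of L dB is a gain of −L dB): F_i = 10^(NF_i/10), G_i = 10^(G_i,dB/10)
  Stage 1: F_1 = 10^(3.51/10) = 2.244, G_1 = 10^(12.6/10) = 18.20
  Stage 2: F_2 = 10^(5.02/10) = 3.177, G_2 = 10^(16.3/10) = 42.66
Friis cascade:
  F = 2.244 + (3.177 − 1)/18.20 = 2.364
NF = 10 log₁₀(2.364) = 3.74 dB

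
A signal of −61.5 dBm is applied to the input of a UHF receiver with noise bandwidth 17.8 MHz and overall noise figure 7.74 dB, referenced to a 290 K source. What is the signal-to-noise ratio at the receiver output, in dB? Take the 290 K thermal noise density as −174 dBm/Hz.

Noise floor: N = −174 + 10 log₁₀(B) + NF
10 log₁₀(1.78×10⁷) = 72.5 dB
N = −174 + 72.5 + 7.74 = −93.76 dBm
SNR = P_sig − N = −61.5 − (−93.76) = 32.26 dB → 32.3 dB

32.3 dB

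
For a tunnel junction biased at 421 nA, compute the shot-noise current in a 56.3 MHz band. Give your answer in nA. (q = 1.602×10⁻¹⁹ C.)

2.76 nA

I_n = √(2qI·B)
2qI·B = 2 × 1.602×10⁻¹⁹ × 4.21×10⁻⁷ × 5.63×10⁷ = 7.59×10⁻¹⁸ A²
I_n = √(7.59×10⁻¹⁸) = 2.76×10⁻⁹ A = 2.76 nA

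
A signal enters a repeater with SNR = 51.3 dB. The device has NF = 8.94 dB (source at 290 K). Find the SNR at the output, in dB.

42.36 dB

By definition F = SNR_in/SNR_out, so in dB: SNR_out = SNR_in − NF
SNR_out = 51.3 − 8.94 = 42.36 dB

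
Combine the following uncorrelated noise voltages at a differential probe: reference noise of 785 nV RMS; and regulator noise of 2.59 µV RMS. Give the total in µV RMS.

2.71 µV

Uncorrelated sources add in power (mean-square): V_tot = √(ΣV_i²)
V_tot = √[(7.85×10⁻⁷)² + (2.59×10⁻⁶)²] = 2.71×10⁻⁶ V = 2.71 µV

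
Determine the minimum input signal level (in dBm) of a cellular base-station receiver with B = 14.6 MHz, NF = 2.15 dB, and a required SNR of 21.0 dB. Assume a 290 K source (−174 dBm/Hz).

−79.2 dBm

Sensitivity = −174 + 10 log₁₀(B) + NF + SNR_min
= −174 + 71.64 + 2.15 + 21.0
= −79.21 dBm → −79.2 dBm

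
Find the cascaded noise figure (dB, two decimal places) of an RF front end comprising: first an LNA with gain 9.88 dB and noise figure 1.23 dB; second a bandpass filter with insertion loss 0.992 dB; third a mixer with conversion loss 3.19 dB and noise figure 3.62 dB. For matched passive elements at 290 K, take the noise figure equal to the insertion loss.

Convert to linear (a loss of L dB is a gain of −L dB): F_i = 10^(NF_i/10), G_i = 10^(G_i,dB/10)
  Stage 1: F_1 = 10^(1.23/10) = 1.327, G_1 = 10^(9.88/10) = 9.727
  Stage 2: F_2 = 10^(0.992/10) = 1.257, G_2 = 10^(−0.992/10) = 0.7958
  Stage 3: F_3 = 10^(3.62/10) = 2.301, G_3 = 10^(−3.19/10) = 0.4797
Friis cascade:
  F = 1.327 + (1.257 − 1)/9.727 + (2.301 − 1)/7.741 = 1.522
NF = 10 log₁₀(1.522) = 1.82 dB

1.82 dB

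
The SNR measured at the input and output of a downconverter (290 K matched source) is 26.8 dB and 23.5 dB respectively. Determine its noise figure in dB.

3.3 dB

NF (dB) = SNR_in(dB) − SNR_out(dB) when the source is at T₀
NF = 26.8 − 23.5 = 3.3 dB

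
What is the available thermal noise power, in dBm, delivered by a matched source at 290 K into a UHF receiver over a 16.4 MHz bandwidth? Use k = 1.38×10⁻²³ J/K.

−101.8 dBm

P_n = kTB = 1.38×10⁻²³ × 290 × 1.64×10⁷ = 6.56×10⁻¹⁴ W
In dBm: 10 log₁₀(6.56×10⁻¹⁴ / 10⁻³) = −101.8 dBm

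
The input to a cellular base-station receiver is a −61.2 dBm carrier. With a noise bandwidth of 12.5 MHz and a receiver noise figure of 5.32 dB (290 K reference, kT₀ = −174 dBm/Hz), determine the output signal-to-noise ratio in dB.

Noise floor: N = −174 + 10 log₁₀(B) + NF
10 log₁₀(1.25×10⁷) = 70.97 dB
N = −174 + 70.97 + 5.32 = −97.71 dBm
SNR = P_sig − N = −61.2 − (−97.71) = 36.51 dB → 36.5 dB

36.5 dB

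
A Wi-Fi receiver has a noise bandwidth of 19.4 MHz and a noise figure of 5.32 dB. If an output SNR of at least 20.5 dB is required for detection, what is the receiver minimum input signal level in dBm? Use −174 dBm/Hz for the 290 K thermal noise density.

−75.3 dBm

Sensitivity = −174 + 10 log₁₀(B) + NF + SNR_min
= −174 + 72.88 + 5.32 + 20.5
= −75.30 dBm → −75.3 dBm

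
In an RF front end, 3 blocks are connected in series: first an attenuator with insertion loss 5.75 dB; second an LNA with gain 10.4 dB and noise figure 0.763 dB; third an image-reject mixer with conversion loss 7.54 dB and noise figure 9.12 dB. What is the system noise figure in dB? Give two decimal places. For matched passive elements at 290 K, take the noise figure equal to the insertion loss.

Convert to linear (a loss of L dB is a gain of −L dB): F_i = 10^(NF_i/10), G_i = 10^(G_i,dB/10)
  Stage 1: F_1 = 10^(5.75/10) = 3.758, G_1 = 10^(−5.75/10) = 0.2661
  Stage 2: F_2 = 10^(0.763/10) = 1.192, G_2 = 10^(10.4/10) = 10.96
  Stage 3: F_3 = 10^(9.12/10) = 8.166, G_3 = 10^(−7.54/10) = 0.1762
Friis cascade:
  F = 3.758 + (1.192 − 1)/0.2661 + (8.166 − 1)/2.917 = 6.936
NF = 10 log₁₀(6.936) = 8.41 dB

8.41 dB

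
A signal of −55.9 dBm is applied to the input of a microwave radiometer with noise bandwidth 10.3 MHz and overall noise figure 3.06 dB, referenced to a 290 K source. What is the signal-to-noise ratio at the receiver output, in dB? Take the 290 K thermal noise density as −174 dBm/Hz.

44.9 dB

Noise floor: N = −174 + 10 log₁₀(B) + NF
10 log₁₀(1.03×10⁷) = 70.13 dB
N = −174 + 70.13 + 3.06 = −100.81 dBm
SNR = P_sig − N = −55.9 − (−100.81) = 44.91 dB → 44.9 dB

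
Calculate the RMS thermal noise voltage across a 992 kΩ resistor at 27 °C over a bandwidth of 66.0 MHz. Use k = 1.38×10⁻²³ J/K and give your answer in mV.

1.04 mV

T = 27 °C + 273.15 = 300.15 K
V_n = √(4kTRB)
4kTRB = 4 × 1.38×10⁻²³ × 300.15 × 9.92×10⁵ × 6.60×10⁷ = 1.08×10⁻⁶ V²
V_n = √(1.08×10⁻⁶) = 1.04×10⁻³ V = 1.04 mV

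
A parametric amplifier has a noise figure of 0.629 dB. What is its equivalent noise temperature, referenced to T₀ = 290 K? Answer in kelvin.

45.2 K

F = 10^(0.629/10) = 1.15585
T_e = (F − 1)·T₀ = (1.15585 − 1) × 290 = 45.2 K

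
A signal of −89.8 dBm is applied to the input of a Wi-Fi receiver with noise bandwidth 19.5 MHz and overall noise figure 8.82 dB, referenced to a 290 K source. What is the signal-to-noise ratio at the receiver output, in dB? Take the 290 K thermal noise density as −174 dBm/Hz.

Noise floor: N = −174 + 10 log₁₀(B) + NF
10 log₁₀(1.95×10⁷) = 72.9 dB
N = −174 + 72.9 + 8.82 = −92.28 dBm
SNR = P_sig − N = −89.8 − (−92.28) = 2.48 dB → 2.5 dB

2.5 dB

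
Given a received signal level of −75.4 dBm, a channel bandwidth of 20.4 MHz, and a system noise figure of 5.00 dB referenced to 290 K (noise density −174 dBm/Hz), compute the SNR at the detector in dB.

Noise floor: N = −174 + 10 log₁₀(B) + NF
10 log₁₀(2.04×10⁷) = 73.1 dB
N = −174 + 73.1 + 5.00 = −95.90 dBm
SNR = P_sig − N = −75.4 − (−95.90) = 20.50 dB → 20.5 dB

20.5 dB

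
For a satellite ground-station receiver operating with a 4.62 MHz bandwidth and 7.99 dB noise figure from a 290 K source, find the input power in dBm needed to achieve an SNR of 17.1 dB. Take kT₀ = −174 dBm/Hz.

Sensitivity = −174 + 10 log₁₀(B) + NF + SNR_min
= −174 + 66.65 + 7.99 + 17.1
= −82.26 dBm → −82.3 dBm

−82.3 dBm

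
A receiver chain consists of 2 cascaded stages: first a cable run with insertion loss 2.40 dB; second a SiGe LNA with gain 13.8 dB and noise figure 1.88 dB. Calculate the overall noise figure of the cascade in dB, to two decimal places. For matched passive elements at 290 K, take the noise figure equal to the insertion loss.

4.28 dB

Convert to linear (a loss of L dB is a gain of −L dB): F_i = 10^(NF_i/10), G_i = 10^(G_i,dB/10)
  Stage 1: F_1 = 10^(2.40/10) = 1.738, G_1 = 10^(−2.40/10) = 0.5754
  Stage 2: F_2 = 10^(1.88/10) = 1.542, G_2 = 10^(13.8/10) = 23.99
Friis cascade:
  F = 1.738 + (1.542 − 1)/0.5754 = 2.679
NF = 10 log₁₀(2.679) = 4.28 dB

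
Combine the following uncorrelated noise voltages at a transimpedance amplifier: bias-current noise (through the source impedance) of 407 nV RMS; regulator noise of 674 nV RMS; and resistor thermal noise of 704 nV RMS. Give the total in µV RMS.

1.06 µV

Uncorrelated sources add in power (mean-square): V_tot = √(ΣV_i²)
V_tot = √[(4.07×10⁻⁷)² + (6.74×10⁻⁷)² + (7.04×10⁻⁷)²] = 1.06×10⁻⁶ V = 1.06 µV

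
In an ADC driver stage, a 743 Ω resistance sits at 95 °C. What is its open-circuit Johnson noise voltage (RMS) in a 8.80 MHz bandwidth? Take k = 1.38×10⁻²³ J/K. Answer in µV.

11.5 µV

T = 95 °C + 273.15 = 368.15 K
V_n = √(4kTRB)
4kTRB = 4 × 1.38×10⁻²³ × 368.15 × 7.43×10² × 8.80×10⁶ = 1.33×10⁻¹⁰ V²
V_n = √(1.33×10⁻¹⁰) = 1.15×10⁻⁵ V = 11.5 µV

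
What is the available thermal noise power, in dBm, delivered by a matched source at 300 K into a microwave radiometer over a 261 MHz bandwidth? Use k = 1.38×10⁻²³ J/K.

P_n = kTB = 1.38×10⁻²³ × 300 × 2.61×10⁸ = 1.08×10⁻¹² W
In dBm: 10 log₁₀(1.08×10⁻¹² / 10⁻³) = −89.7 dBm

−89.7 dBm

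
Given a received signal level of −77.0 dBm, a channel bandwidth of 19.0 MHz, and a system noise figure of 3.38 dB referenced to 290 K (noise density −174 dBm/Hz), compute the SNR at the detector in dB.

Noise floor: N = −174 + 10 log₁₀(B) + NF
10 log₁₀(1.90×10⁷) = 72.79 dB
N = −174 + 72.79 + 3.38 = −97.83 dBm
SNR = P_sig − N = −77.0 − (−97.83) = 20.83 dB → 20.8 dB

20.8 dB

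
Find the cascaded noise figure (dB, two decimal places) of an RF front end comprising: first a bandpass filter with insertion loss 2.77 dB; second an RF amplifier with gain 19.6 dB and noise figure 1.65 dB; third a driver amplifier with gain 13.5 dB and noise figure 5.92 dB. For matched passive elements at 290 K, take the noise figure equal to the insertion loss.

4.51 dB

Convert to linear (a loss of L dB is a gain of −L dB): F_i = 10^(NF_i/10), G_i = 10^(G_i,dB/10)
  Stage 1: F_1 = 10^(2.77/10) = 1.892, G_1 = 10^(−2.77/10) = 0.5284
  Stage 2: F_2 = 10^(1.65/10) = 1.462, G_2 = 10^(19.6/10) = 91.20
  Stage 3: F_3 = 10^(5.92/10) = 3.908, G_3 = 10^(13.5/10) = 22.39
Friis cascade:
  F = 1.892 + (1.462 − 1)/0.5284 + (3.908 − 1)/48.19 = 2.827
NF = 10 log₁₀(2.827) = 4.51 dB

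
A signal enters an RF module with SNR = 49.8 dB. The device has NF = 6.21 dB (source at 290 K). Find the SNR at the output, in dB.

43.59 dB

By definition F = SNR_in/SNR_out, so in dB: SNR_out = SNR_in − NF
SNR_out = 49.8 − 6.21 = 43.59 dB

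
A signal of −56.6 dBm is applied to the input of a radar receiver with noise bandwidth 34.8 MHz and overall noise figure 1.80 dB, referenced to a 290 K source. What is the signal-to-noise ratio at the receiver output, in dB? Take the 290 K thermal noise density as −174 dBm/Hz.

40.2 dB

Noise floor: N = −174 + 10 log₁₀(B) + NF
10 log₁₀(3.48×10⁷) = 75.42 dB
N = −174 + 75.42 + 1.80 = −96.78 dBm
SNR = P_sig − N = −56.6 − (−96.78) = 40.18 dB → 40.2 dB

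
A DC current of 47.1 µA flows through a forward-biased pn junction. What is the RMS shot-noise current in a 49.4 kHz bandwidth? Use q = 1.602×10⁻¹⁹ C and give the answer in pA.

863 pA

I_n = √(2qI·B)
2qI·B = 2 × 1.602×10⁻¹⁹ × 4.71×10⁻⁵ × 4.94×10⁴ = 7.45×10⁻¹⁹ A²
I_n = √(7.45×10⁻¹⁹) = 8.63×10⁻¹⁰ A = 863 pA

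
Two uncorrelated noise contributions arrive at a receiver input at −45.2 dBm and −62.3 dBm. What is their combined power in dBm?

−45.1 dBm

Convert to linear, add, convert back:
P₁ = 3.02×10⁻⁸ W, P₂ = 5.89×10⁻¹⁰ W
P_tot = 3.08×10⁻⁸ W → 10 log₁₀(P_tot / 10⁻³) = −45.1 dBm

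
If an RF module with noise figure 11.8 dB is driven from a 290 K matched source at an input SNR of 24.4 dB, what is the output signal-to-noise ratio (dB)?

By definition F = SNR_in/SNR_out, so in dB: SNR_out = SNR_in − NF
SNR_out = 24.4 − 11.8 = 12.6 dB

12.6 dB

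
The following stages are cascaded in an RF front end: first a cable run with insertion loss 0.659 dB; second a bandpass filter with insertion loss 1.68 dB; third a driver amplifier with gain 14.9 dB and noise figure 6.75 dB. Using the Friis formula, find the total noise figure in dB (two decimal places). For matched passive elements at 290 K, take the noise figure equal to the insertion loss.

9.09 dB

Convert to linear (a loss of L dB is a gain of −L dB): F_i = 10^(NF_i/10), G_i = 10^(G_i,dB/10)
  Stage 1: F_1 = 10^(0.659/10) = 1.164, G_1 = 10^(−0.659/10) = 0.8592
  Stage 2: F_2 = 10^(1.68/10) = 1.472, G_2 = 10^(−1.68/10) = 0.6792
  Stage 3: F_3 = 10^(6.75/10) = 4.732, G_3 = 10^(14.9/10) = 30.90
Friis cascade:
  F = 1.164 + (1.472 − 1)/0.8592 + (4.732 − 1)/0.5836 = 8.108
NF = 10 log₁₀(8.108) = 9.09 dB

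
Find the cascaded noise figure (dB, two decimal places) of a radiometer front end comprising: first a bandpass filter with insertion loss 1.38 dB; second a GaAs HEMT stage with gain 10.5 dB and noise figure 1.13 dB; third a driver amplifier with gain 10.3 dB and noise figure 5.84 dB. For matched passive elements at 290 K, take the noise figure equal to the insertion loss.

3.28 dB

Convert to linear (a loss of L dB is a gain of −L dB): F_i = 10^(NF_i/10), G_i = 10^(G_i,dB/10)
  Stage 1: F_1 = 10^(1.38/10) = 1.374, G_1 = 10^(−1.38/10) = 0.7278
  Stage 2: F_2 = 10^(1.13/10) = 1.297, G_2 = 10^(10.5/10) = 11.22
  Stage 3: F_3 = 10^(5.84/10) = 3.837, G_3 = 10^(10.3/10) = 10.72
Friis cascade:
  F = 1.374 + (1.297 − 1)/0.7278 + (3.837 − 1)/8.166 = 2.130
NF = 10 log₁₀(2.130) = 3.28 dB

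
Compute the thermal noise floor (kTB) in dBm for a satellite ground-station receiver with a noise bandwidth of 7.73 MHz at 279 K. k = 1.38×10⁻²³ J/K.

−105.3 dBm

P_n = kTB = 1.38×10⁻²³ × 279 × 7.73×10⁶ = 2.98×10⁻¹⁴ W
In dBm: 10 log₁₀(2.98×10⁻¹⁴ / 10⁻³) = −105.3 dBm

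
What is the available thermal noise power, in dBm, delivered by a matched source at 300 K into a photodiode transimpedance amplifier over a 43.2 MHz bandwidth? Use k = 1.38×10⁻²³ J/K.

−97.5 dBm

P_n = kTB = 1.38×10⁻²³ × 300 × 4.32×10⁷ = 1.79×10⁻¹³ W
In dBm: 10 log₁₀(1.79×10⁻¹³ / 10⁻³) = −97.5 dBm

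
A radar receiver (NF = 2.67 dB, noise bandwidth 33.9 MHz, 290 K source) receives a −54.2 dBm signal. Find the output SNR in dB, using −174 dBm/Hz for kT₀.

41.8 dB

Noise floor: N = −174 + 10 log₁₀(B) + NF
10 log₁₀(3.39×10⁷) = 75.3 dB
N = −174 + 75.3 + 2.67 = −96.03 dBm
SNR = P_sig − N = −54.2 − (−96.03) = 41.83 dB → 41.8 dB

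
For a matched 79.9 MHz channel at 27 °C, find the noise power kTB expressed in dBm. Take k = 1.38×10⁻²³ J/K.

T = 27 °C + 273.15 = 300.15 K
P_n = kTB = 1.38×10⁻²³ × 300.15 × 7.99×10⁷ = 3.31×10⁻¹³ W
In dBm: 10 log₁₀(3.31×10⁻¹³ / 10⁻³) = −94.8 dBm

−94.8 dBm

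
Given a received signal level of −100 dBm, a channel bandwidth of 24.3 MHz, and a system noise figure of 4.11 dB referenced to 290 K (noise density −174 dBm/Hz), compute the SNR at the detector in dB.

Noise floor: N = −174 + 10 log₁₀(B) + NF
10 log₁₀(2.43×10⁷) = 73.86 dB
N = −174 + 73.86 + 4.11 = −96.03 dBm
SNR = P_sig − N = −100 − (−96.03) = −3.97 dB → −4.0 dB

−4.0 dB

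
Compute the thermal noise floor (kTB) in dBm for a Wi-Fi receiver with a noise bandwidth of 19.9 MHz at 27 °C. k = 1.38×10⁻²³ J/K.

T = 27 °C + 273.15 = 300.15 K
P_n = kTB = 1.38×10⁻²³ × 300.15 × 1.99×10⁷ = 8.24×10⁻¹⁴ W
In dBm: 10 log₁₀(8.24×10⁻¹⁴ / 10⁻³) = −100.8 dBm

−100.8 dBm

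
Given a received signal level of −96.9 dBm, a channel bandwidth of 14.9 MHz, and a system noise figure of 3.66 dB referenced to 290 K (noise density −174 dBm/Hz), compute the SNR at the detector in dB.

Noise floor: N = −174 + 10 log₁₀(B) + NF
10 log₁₀(1.49×10⁷) = 71.73 dB
N = −174 + 71.73 + 3.66 = −98.61 dBm
SNR = P_sig − N = −96.9 − (−98.61) = 1.71 dB → 1.7 dB

1.7 dB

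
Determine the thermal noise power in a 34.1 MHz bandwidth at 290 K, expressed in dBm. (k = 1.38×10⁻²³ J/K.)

−98.6 dBm

P_n = kTB = 1.38×10⁻²³ × 290 × 3.41×10⁷ = 1.36×10⁻¹³ W
In dBm: 10 log₁₀(1.36×10⁻¹³ / 10⁻³) = −98.6 dBm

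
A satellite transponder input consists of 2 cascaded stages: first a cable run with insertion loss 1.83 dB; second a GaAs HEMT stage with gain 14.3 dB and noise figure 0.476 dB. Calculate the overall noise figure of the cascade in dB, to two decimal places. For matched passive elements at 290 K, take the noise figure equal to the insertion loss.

Convert to linear (a loss of L dB is a gain of −L dB): F_i = 10^(NF_i/10), G_i = 10^(G_i,dB/10)
  Stage 1: F_1 = 10^(1.83/10) = 1.524, G_1 = 10^(−1.83/10) = 0.6561
  Stage 2: F_2 = 10^(0.476/10) = 1.116, G_2 = 10^(14.3/10) = 26.92
Friis cascade:
  F = 1.524 + (1.116 − 1)/0.6561 = 1.701
NF = 10 log₁₀(1.701) = 2.31 dB

2.31 dB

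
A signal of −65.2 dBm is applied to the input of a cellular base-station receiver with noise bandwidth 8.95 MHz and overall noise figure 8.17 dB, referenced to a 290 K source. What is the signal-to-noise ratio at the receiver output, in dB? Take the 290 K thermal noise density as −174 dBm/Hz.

Noise floor: N = −174 + 10 log₁₀(B) + NF
10 log₁₀(8.95×10⁶) = 69.52 dB
N = −174 + 69.52 + 8.17 = −96.31 dBm
SNR = P_sig − N = −65.2 − (−96.31) = 31.11 dB → 31.1 dB

31.1 dB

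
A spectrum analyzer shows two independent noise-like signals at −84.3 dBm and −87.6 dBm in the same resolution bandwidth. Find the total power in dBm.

−82.6 dBm

Convert to linear, add, convert back:
P₁ = 3.72×10⁻¹² W, P₂ = 1.74×10⁻¹² W
P_tot = 5.45×10⁻¹² W → 10 log₁₀(P_tot / 10⁻³) = −82.6 dBm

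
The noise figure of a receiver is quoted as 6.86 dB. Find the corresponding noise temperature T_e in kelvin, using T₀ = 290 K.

1117 K

F = 10^(6.86/10) = 4.85289
T_e = (F − 1)·T₀ = (4.85289 − 1) × 290 = 1117 K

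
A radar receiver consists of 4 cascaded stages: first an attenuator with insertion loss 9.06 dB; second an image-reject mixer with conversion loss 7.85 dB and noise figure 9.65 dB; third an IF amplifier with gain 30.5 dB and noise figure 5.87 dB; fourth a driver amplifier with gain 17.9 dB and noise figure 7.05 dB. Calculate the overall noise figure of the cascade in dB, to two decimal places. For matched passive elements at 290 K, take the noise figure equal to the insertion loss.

Convert to linear (a loss of L dB is a gain of −L dB): F_i = 10^(NF_i/10), G_i = 10^(G_i,dB/10)
  Stage 1: F_1 = 10^(9.06/10) = 8.054, G_1 = 10^(−9.06/10) = 0.1242
  Stage 2: F_2 = 10^(9.65/10) = 9.226, G_2 = 10^(−7.85/10) = 0.1641
  Stage 3: F_3 = 10^(5.87/10) = 3.864, G_3 = 10^(30.5/10) = 1122
  Stage 4: F_4 = 10^(7.05/10) = 5.070, G_4 = 10^(17.9/10) = 61.66
Friis cascade:
  F = 8.054 + (9.226 − 1)/0.1242 + (3.864 − 1)/0.02037 + (5.070 − 1)/22.86 = 215.1
NF = 10 log₁₀(215.1) = 23.33 dB

23.33 dB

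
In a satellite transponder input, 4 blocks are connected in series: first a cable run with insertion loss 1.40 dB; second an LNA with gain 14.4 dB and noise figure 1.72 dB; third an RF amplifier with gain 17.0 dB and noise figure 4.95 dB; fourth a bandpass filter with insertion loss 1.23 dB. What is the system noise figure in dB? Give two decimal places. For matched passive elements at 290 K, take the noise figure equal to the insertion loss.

Convert to linear (a loss of L dB is a gain of −L dB): F_i = 10^(NF_i/10), G_i = 10^(G_i,dB/10)
  Stage 1: F_1 = 10^(1.40/10) = 1.380, G_1 = 10^(−1.40/10) = 0.7244
  Stage 2: F_2 = 10^(1.72/10) = 1.486, G_2 = 10^(14.4/10) = 27.54
  Stage 3: F_3 = 10^(4.95/10) = 3.126, G_3 = 10^(17.0/10) = 50.12
  Stage 4: F_4 = 10^(1.23/10) = 1.327, G_4 = 10^(−1.23/10) = 0.7534
Friis cascade:
  F = 1.380 + (1.486 − 1)/0.7244 + (3.126 − 1)/19.95 + (1.327 − 1)/1000 = 2.158
NF = 10 log₁₀(2.158) = 3.34 dB

3.34 dB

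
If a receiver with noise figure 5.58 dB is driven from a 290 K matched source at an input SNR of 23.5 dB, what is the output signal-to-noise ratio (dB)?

By definition F = SNR_in/SNR_out, so in dB: SNR_out = SNR_in − NF
SNR_out = 23.5 − 5.58 = 17.92 dB

17.92 dB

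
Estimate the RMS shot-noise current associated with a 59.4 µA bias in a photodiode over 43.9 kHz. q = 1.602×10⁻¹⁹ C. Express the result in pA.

914 pA

I_n = √(2qI·B)
2qI·B = 2 × 1.602×10⁻¹⁹ × 5.94×10⁻⁵ × 4.39×10⁴ = 8.35×10⁻¹⁹ A²
I_n = √(8.35×10⁻¹⁹) = 9.14×10⁻¹⁰ A = 914 pA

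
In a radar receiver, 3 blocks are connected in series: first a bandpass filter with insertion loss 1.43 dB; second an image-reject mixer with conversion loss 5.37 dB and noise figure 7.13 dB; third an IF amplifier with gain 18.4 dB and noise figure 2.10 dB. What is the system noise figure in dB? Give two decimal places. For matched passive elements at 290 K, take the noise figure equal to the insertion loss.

Convert to linear (a loss of L dB is a gain of −L dB): F_i = 10^(NF_i/10), G_i = 10^(G_i,dB/10)
  Stage 1: F_1 = 10^(1.43/10) = 1.390, G_1 = 10^(−1.43/10) = 0.7194
  Stage 2: F_2 = 10^(7.13/10) = 5.164, G_2 = 10^(−5.37/10) = 0.2904
  Stage 3: F_3 = 10^(2.10/10) = 1.622, G_3 = 10^(18.4/10) = 69.18
Friis cascade:
  F = 1.390 + (5.164 − 1)/0.7194 + (1.622 − 1)/0.2089 = 10.15
NF = 10 log₁₀(10.15) = 10.07 dB

10.07 dB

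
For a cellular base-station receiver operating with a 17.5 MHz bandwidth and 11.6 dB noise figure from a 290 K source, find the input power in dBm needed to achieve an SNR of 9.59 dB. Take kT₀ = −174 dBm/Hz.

−80.4 dBm

Sensitivity = −174 + 10 log₁₀(B) + NF + SNR_min
= −174 + 72.43 + 11.6 + 9.59
= −80.38 dBm → −80.4 dBm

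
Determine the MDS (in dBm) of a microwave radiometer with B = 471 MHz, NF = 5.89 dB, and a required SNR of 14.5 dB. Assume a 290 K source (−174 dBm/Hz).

Sensitivity = −174 + 10 log₁₀(B) + NF + SNR_min
= −174 + 86.73 + 5.89 + 14.5
= −66.88 dBm → −66.9 dBm

−66.9 dBm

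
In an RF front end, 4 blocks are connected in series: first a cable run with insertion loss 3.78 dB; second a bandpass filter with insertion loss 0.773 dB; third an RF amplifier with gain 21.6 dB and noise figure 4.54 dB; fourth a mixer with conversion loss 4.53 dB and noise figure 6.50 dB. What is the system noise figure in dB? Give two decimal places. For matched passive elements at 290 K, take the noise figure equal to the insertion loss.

Convert to linear (a loss of L dB is a gain of −L dB): F_i = 10^(NF_i/10), G_i = 10^(G_i,dB/10)
  Stage 1: F_1 = 10^(3.78/10) = 2.388, G_1 = 10^(−3.78/10) = 0.4188
  Stage 2: F_2 = 10^(0.773/10) = 1.195, G_2 = 10^(−0.773/10) = 0.8370
  Stage 3: F_3 = 10^(4.54/10) = 2.844, G_3 = 10^(21.6/10) = 144.5
  Stage 4: F_4 = 10^(6.50/10) = 4.467, G_4 = 10^(−4.53/10) = 0.3524
Friis cascade:
  F = 2.388 + (1.195 − 1)/0.4188 + (2.844 − 1)/0.3505 + (4.467 − 1)/50.66 = 8.184
NF = 10 log₁₀(8.184) = 9.13 dB

9.13 dB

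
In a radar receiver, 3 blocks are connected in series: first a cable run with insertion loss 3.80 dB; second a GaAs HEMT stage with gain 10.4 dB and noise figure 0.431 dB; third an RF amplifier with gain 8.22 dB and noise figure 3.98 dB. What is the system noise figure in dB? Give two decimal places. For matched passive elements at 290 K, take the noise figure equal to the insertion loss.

Convert to linear (a loss of L dB is a gain of −L dB): F_i = 10^(NF_i/10), G_i = 10^(G_i,dB/10)
  Stage 1: F_1 = 10^(3.80/10) = 2.399, G_1 = 10^(−3.80/10) = 0.4169
  Stage 2: F_2 = 10^(0.431/10) = 1.104, G_2 = 10^(10.4/10) = 10.96
  Stage 3: F_3 = 10^(3.98/10) = 2.500, G_3 = 10^(8.22/10) = 6.637
Friis cascade:
  F = 2.399 + (1.104 − 1)/0.4169 + (2.500 − 1)/4.571 = 2.977
NF = 10 log₁₀(2.977) = 4.74 dB

4.74 dB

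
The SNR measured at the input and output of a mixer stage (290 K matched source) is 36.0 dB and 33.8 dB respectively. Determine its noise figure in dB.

NF (dB) = SNR_in(dB) − SNR_out(dB) when the source is at T₀
NF = 36.0 − 33.8 = 2.2 dB

2.2 dB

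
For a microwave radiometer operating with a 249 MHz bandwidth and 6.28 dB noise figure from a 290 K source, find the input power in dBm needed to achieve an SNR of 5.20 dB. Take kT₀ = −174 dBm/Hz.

Sensitivity = −174 + 10 log₁₀(B) + NF + SNR_min
= −174 + 83.96 + 6.28 + 5.20
= −78.56 dBm → −78.6 dBm

−78.6 dBm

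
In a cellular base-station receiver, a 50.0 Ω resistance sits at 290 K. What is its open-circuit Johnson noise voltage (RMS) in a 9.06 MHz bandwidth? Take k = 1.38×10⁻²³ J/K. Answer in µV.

2.69 µV

V_n = √(4kTRB)
4kTRB = 4 × 1.38×10⁻²³ × 290 × 5.00×10¹ × 9.06×10⁶ = 7.25×10⁻¹² V²
V_n = √(7.25×10⁻¹²) = 2.69×10⁻⁶ V = 2.69 µV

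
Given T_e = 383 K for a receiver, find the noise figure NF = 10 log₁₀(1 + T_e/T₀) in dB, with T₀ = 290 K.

F = 1 + T_e/T₀ = 1 + 383/290 = 2.32069
NF = 10 log₁₀(2.32069) = 3.66 dB

3.66 dB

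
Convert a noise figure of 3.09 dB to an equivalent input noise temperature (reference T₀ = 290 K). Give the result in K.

F = 10^(3.09/10) = 2.03704
T_e = (F − 1)·T₀ = (2.03704 − 1) × 290 = 301 K

301 K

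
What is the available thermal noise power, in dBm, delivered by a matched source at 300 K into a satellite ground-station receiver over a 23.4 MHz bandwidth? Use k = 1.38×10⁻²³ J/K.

P_n = kTB = 1.38×10⁻²³ × 300 × 2.34×10⁷ = 9.69×10⁻¹⁴ W
In dBm: 10 log₁₀(9.69×10⁻¹⁴ / 10⁻³) = −100.1 dBm

−100.1 dBm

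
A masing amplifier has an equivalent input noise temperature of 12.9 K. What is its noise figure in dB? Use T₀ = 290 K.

F = 1 + T_e/T₀ = 1 + 12.9/290 = 1.04448
NF = 10 log₁₀(1.04448) = 0.189 dB

0.189 dB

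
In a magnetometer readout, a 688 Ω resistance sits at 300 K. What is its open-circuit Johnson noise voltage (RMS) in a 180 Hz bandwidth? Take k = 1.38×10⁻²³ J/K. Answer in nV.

V_n = √(4kTRB)
4kTRB = 4 × 1.38×10⁻²³ × 300 × 6.88×10² × 1.80×10² = 2.05×10⁻¹⁵ V²
V_n = √(2.05×10⁻¹⁵) = 4.53×10⁻⁸ V = 45.3 nV

45.3 nV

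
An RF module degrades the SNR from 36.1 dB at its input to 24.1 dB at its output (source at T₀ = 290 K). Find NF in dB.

12.0 dB

NF (dB) = SNR_in(dB) − SNR_out(dB) when the source is at T₀
NF = 36.1 − 24.1 = 12.0 dB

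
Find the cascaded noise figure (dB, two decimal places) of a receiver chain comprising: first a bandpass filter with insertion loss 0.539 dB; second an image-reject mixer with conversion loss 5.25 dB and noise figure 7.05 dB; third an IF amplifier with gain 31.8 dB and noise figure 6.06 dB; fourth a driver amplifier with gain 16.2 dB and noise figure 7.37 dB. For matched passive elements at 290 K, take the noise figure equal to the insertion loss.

Convert to linear (a loss of L dB is a gain of −L dB): F_i = 10^(NF_i/10), G_i = 10^(G_i,dB/10)
  Stage 1: F_1 = 10^(0.539/10) = 1.132, G_1 = 10^(−0.539/10) = 0.8833
  Stage 2: F_2 = 10^(7.05/10) = 5.070, G_2 = 10^(−5.25/10) = 0.2985
  Stage 3: F_3 = 10^(6.06/10) = 4.036, G_3 = 10^(31.8/10) = 1514
  Stage 4: F_4 = 10^(7.37/10) = 5.458, G_4 = 10^(16.2/10) = 41.69
Friis cascade:
  F = 1.132 + (5.070 − 1)/0.8833 + (4.036 − 1)/0.2637 + (5.458 − 1)/399.1 = 17.27
NF = 10 log₁₀(17.27) = 12.37 dB

12.37 dB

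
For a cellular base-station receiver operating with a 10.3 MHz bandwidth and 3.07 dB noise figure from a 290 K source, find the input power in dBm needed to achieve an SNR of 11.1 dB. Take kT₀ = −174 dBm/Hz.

−89.7 dBm

Sensitivity = −174 + 10 log₁₀(B) + NF + SNR_min
= −174 + 70.13 + 3.07 + 11.1
= −89.70 dBm → −89.7 dBm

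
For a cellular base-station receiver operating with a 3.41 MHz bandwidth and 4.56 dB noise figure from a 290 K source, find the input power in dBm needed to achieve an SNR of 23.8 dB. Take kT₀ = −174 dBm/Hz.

−80.3 dBm

Sensitivity = −174 + 10 log₁₀(B) + NF + SNR_min
= −174 + 65.33 + 4.56 + 23.8
= −80.31 dBm → −80.3 dBm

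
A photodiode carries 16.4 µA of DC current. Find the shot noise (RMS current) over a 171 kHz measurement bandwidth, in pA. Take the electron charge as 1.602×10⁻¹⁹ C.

I_n = √(2qI·B)
2qI·B = 2 × 1.602×10⁻¹⁹ × 1.64×10⁻⁵ × 1.71×10⁵ = 8.99×10⁻¹⁹ A²
I_n = √(8.99×10⁻¹⁹) = 9.48×10⁻¹⁰ A = 948 pA

948 pA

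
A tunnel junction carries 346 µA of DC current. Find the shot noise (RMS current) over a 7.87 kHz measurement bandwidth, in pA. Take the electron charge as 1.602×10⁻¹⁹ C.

934 pA

I_n = √(2qI·B)
2qI·B = 2 × 1.602×10⁻¹⁹ × 3.46×10⁻⁴ × 7.87×10³ = 8.72×10⁻¹⁹ A²
I_n = √(8.72×10⁻¹⁹) = 9.34×10⁻¹⁰ A = 934 pA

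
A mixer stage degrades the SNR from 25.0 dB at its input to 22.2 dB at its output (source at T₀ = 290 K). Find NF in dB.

NF (dB) = SNR_in(dB) − SNR_out(dB) when the source is at T₀
NF = 25.0 − 22.2 = 2.8 dB

2.8 dB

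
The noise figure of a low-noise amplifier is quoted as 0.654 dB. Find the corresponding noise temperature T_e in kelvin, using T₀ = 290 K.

F = 10^(0.654/10) = 1.16252
T_e = (F − 1)·T₀ = (1.16252 − 1) × 290 = 47.1 K

47.1 K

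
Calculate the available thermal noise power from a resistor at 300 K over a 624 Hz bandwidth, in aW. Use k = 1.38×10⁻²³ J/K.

2.58 aW

P_n = kTB = 1.38×10⁻²³ × 300 × 6.24×10² = 2.58×10⁻¹⁸ W = 2.58 aW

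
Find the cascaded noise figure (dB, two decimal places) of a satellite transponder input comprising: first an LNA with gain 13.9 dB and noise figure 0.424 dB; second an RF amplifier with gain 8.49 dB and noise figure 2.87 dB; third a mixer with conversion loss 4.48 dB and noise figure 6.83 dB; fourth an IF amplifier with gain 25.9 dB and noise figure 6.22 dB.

0.84 dB

Convert to linear (a loss of L dB is a gain of −L dB): F_i = 10^(NF_i/10), G_i = 10^(G_i,dB/10)
  Stage 1: F_1 = 10^(0.424/10) = 1.103, G_1 = 10^(13.9/10) = 24.55
  Stage 2: F_2 = 10^(2.87/10) = 1.936, G_2 = 10^(8.49/10) = 7.063
  Stage 3: F_3 = 10^(6.83/10) = 4.819, G_3 = 10^(−4.48/10) = 0.3565
  Stage 4: F_4 = 10^(6.22/10) = 4.188, G_4 = 10^(25.9/10) = 389.0
Friis cascade:
  F = 1.103 + (1.936 − 1)/24.55 + (4.819 − 1)/173.4 + (4.188 − 1)/61.80 = 1.214
NF = 10 log₁₀(1.214) = 0.84 dB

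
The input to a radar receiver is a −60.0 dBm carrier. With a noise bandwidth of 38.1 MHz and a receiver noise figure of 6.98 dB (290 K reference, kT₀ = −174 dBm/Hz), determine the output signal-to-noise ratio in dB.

Noise floor: N = −174 + 10 log₁₀(B) + NF
10 log₁₀(3.81×10⁷) = 75.81 dB
N = −174 + 75.81 + 6.98 = −91.21 dBm
SNR = P_sig − N = −60.0 − (−91.21) = 31.21 dB → 31.2 dB

31.2 dB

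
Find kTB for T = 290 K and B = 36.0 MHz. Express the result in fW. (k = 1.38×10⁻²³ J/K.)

144 fW

P_n = kTB = 1.38×10⁻²³ × 290 × 3.60×10⁷ = 1.44×10⁻¹³ W = 144 fW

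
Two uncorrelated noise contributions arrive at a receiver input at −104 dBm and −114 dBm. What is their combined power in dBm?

Convert to linear, add, convert back:
P₁ = 3.98×10⁻¹⁴ W, P₂ = 3.98×10⁻¹⁵ W
P_tot = 4.38×10⁻¹⁴ W → 10 log₁₀(P_tot / 10⁻³) = −103.6 dBm

−103.6 dBm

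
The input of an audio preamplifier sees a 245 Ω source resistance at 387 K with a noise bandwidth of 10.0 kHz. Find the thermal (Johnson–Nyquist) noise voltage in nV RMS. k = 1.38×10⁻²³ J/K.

V_n = √(4kTRB)
4kTRB = 4 × 1.38×10⁻²³ × 387 × 2.45×10² × 1.00×10⁴ = 5.23×10⁻¹⁴ V²
V_n = √(5.23×10⁻¹⁴) = 2.29×10⁻⁷ V = 229 nV

229 nV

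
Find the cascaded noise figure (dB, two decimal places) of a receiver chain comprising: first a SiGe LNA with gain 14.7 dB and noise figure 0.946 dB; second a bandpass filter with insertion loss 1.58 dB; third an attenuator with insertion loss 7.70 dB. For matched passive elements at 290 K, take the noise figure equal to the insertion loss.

Convert to linear (a loss of L dB is a gain of −L dB): F_i = 10^(NF_i/10), G_i = 10^(G_i,dB/10)
  Stage 1: F_1 = 10^(0.946/10) = 1.243, G_1 = 10^(14.7/10) = 29.51
  Stage 2: F_2 = 10^(1.58/10) = 1.439, G_2 = 10^(−1.58/10) = 0.6950
  Stage 3: F_3 = 10^(7.70/10) = 5.888, G_3 = 10^(−7.70/10) = 0.1698
Friis cascade:
  F = 1.243 + (1.439 − 1)/29.51 + (5.888 − 1)/20.51 = 1.497
NF = 10 log₁₀(1.497) = 1.75 dB

1.75 dB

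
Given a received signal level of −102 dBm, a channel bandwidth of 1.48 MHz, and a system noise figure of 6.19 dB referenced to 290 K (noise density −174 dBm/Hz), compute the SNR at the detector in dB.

Noise floor: N = −174 + 10 log₁₀(B) + NF
10 log₁₀(1.48×10⁶) = 61.7 dB
N = −174 + 61.7 + 6.19 = −106.11 dBm
SNR = P_sig − N = −102 − (−106.11) = 4.11 dB → 4.1 dB

4.1 dB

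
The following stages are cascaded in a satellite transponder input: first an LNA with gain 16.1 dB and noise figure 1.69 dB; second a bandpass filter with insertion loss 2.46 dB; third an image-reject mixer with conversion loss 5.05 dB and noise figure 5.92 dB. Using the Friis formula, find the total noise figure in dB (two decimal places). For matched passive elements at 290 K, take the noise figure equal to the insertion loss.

Convert to linear (a loss of L dB is a gain of −L dB): F_i = 10^(NF_i/10), G_i = 10^(G_i,dB/10)
  Stage 1: F_1 = 10^(1.69/10) = 1.476, G_1 = 10^(16.1/10) = 40.74
  Stage 2: F_2 = 10^(2.46/10) = 1.762, G_2 = 10^(−2.46/10) = 0.5675
  Stage 3: F_3 = 10^(5.92/10) = 3.908, G_3 = 10^(−5.05/10) = 0.3126
Friis cascade:
  F = 1.476 + (1.762 − 1)/40.74 + (3.908 − 1)/23.12 = 1.620
NF = 10 log₁₀(1.620) = 2.10 dB

2.10 dB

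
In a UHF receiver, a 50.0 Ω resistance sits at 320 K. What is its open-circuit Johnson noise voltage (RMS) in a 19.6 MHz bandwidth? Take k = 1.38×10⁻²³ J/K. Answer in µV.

V_n = √(4kTRB)
4kTRB = 4 × 1.38×10⁻²³ × 320 × 5.00×10¹ × 1.96×10⁷ = 1.73×10⁻¹¹ V²
V_n = √(1.73×10⁻¹¹) = 4.16×10⁻⁶ V = 4.16 µV

4.16 µV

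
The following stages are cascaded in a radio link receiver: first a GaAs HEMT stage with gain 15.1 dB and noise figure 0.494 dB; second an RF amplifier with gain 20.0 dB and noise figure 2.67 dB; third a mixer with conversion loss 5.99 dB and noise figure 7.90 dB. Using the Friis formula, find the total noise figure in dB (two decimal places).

Convert to linear (a loss of L dB is a gain of −L dB): F_i = 10^(NF_i/10), G_i = 10^(G_i,dB/10)
  Stage 1: F_1 = 10^(0.494/10) = 1.120, G_1 = 10^(15.1/10) = 32.36
  Stage 2: F_2 = 10^(2.67/10) = 1.849, G_2 = 10^(20.0/10) = 100.0
  Stage 3: F_3 = 10^(7.90/10) = 6.166, G_3 = 10^(−5.99/10) = 0.2518
Friis cascade:
  F = 1.120 + (1.849 − 1)/32.36 + (6.166 − 1)/3236 = 1.148
NF = 10 log₁₀(1.148) = 0.60 dB

0.60 dB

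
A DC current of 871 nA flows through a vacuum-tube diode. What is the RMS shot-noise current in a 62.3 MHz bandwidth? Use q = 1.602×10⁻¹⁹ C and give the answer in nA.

4.17 nA

I_n = √(2qI·B)
2qI·B = 2 × 1.602×10⁻¹⁹ × 8.71×10⁻⁷ × 6.23×10⁷ = 1.74×10⁻¹⁷ A²
I_n = √(1.74×10⁻¹⁷) = 4.17×10⁻⁹ A = 4.17 nA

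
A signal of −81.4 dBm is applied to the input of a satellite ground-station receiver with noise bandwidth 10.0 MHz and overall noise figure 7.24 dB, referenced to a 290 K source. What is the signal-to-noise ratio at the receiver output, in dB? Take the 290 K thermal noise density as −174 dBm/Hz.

Noise floor: N = −174 + 10 log₁₀(B) + NF
10 log₁₀(1.00×10⁷) = 70 dB
N = −174 + 70 + 7.24 = −96.76 dBm
SNR = P_sig − N = −81.4 − (−96.76) = 15.36 dB → 15.4 dB

15.4 dB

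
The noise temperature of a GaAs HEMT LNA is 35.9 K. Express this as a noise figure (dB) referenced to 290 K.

0.507 dB

F = 1 + T_e/T₀ = 1 + 35.9/290 = 1.12379
NF = 10 log₁₀(1.12379) = 0.507 dB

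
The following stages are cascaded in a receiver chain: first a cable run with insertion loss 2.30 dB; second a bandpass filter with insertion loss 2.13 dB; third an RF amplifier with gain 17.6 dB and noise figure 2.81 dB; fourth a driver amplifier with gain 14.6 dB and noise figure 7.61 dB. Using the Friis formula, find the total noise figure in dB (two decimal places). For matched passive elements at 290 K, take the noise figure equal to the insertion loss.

Convert to linear (a loss of L dB is a gain of −L dB): F_i = 10^(NF_i/10), G_i = 10^(G_i,dB/10)
  Stage 1: F_1 = 10^(2.30/10) = 1.698, G_1 = 10^(−2.30/10) = 0.5888
  Stage 2: F_2 = 10^(2.13/10) = 1.633, G_2 = 10^(−2.13/10) = 0.6124
  Stage 3: F_3 = 10^(2.81/10) = 1.910, G_3 = 10^(17.6/10) = 57.54
  Stage 4: F_4 = 10^(7.61/10) = 5.768, G_4 = 10^(14.6/10) = 28.84
Friis cascade:
  F = 1.698 + (1.633 − 1)/0.5888 + (1.910 − 1)/0.3606 + (5.768 − 1)/20.75 = 5.526
NF = 10 log₁₀(5.526) = 7.42 dB

7.42 dB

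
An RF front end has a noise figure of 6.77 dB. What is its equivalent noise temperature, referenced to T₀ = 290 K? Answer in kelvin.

1088 K

F = 10^(6.77/10) = 4.75335
T_e = (F − 1)·T₀ = (4.75335 − 1) × 290 = 1088 K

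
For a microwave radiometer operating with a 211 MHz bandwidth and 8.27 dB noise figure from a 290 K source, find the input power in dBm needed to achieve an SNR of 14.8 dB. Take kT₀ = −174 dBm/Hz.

Sensitivity = −174 + 10 log₁₀(B) + NF + SNR_min
= −174 + 83.24 + 8.27 + 14.8
= −67.69 dBm → −67.7 dBm

−67.7 dBm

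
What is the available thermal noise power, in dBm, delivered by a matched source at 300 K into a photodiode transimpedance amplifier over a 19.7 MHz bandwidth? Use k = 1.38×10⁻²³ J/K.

−100.9 dBm

P_n = kTB = 1.38×10⁻²³ × 300 × 1.97×10⁷ = 8.16×10⁻¹⁴ W
In dBm: 10 log₁₀(8.16×10⁻¹⁴ / 10⁻³) = −100.9 dBm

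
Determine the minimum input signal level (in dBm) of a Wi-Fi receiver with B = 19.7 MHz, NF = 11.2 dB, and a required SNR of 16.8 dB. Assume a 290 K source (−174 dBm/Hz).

−73.1 dBm

Sensitivity = −174 + 10 log₁₀(B) + NF + SNR_min
= −174 + 72.94 + 11.2 + 16.8
= −73.06 dBm → −73.1 dBm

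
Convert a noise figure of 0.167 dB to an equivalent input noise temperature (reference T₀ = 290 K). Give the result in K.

F = 10^(0.167/10) = 1.0392
T_e = (F − 1)·T₀ = (1.0392 − 1) × 290 = 11.4 K

11.4 K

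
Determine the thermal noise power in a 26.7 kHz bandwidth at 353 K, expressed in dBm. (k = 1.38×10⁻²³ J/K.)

P_n = kTB = 1.38×10⁻²³ × 353 × 2.67×10⁴ = 1.30×10⁻¹⁶ W
In dBm: 10 log₁₀(1.30×10⁻¹⁶ / 10⁻³) = −128.9 dBm

−128.9 dBm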